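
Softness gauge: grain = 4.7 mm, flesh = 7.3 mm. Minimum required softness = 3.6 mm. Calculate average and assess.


Average softness = 6.00 mm
Meets requirement: Yes

Average = (4.7 + 7.3) / 2 = 6.00 mm
Minimum = 3.6 mm
Meets requirement: Yes


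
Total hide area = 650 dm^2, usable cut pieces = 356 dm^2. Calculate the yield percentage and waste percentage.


Yield = 54.8%
Waste = 45.2%


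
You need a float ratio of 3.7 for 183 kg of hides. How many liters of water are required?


677.1 L

Water = hide weight x target ratio
Water = 183 x 3.7 = 677.1 L


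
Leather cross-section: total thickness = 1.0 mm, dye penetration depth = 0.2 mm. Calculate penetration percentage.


Penetration% = 0.2 / 1.0 x 100
Penetration = 20.0%


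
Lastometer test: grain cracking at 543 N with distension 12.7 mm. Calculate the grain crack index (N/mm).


42.8 N/mm

Grain crack index = force / distension
Index = 543 / 12.7 = 42.8 N/mm


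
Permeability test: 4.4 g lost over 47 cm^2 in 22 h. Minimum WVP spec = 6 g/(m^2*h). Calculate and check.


WVP = 4.4 / (47 x 22) x 10000 = 42.55 g/(m^2*h)
Minimum: 6 g/(m^2*h)
Meets spec: Yes


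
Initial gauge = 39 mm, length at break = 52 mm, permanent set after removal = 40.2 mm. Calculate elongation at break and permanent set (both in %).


Elongation at break = 33.3%
Permanent set = 3.1%

Elongation at break = (52 - 39) / 39 x 100 = 33.3%
Permanent set = (40.2 - 39) / 39 x 100 = 3.1%


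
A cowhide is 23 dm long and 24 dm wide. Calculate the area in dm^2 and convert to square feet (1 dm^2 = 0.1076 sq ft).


552 dm^2
59.40 sq ft


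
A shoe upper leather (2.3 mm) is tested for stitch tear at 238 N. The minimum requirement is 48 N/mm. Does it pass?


STS = 238 / 2.3 = 103.5 N/mm
Minimum required: 48 N/mm
Passes: Yes


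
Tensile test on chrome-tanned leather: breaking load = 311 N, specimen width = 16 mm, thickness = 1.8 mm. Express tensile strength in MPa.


10.80 MPa

Cross-section = 16 x 1.8 = 28.8 mm^2
TS = 311 / 28.8 = 10.80 MPa
(1 N/mm^2 = 1 MPa)


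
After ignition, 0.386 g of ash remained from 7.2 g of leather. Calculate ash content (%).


Ash% = 0.386 / 7.2 x 100
Ash% = 5.36%


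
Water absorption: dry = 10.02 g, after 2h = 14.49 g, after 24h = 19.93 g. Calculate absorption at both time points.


WA (2h) = (14.49 - 10.02) / 10.02 x 100 = 44.6%
WA (24h) = (19.93 - 10.02) / 10.02 x 100 = 98.9%


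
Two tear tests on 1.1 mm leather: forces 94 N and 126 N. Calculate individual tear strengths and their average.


Tear 1 = 85.5 N/mm
Tear 2 = 114.5 N/mm
Average = 100.0 N/mm

Tear 1 = 94 / 1.1 = 85.5 N/mm
Tear 2 = 126 / 1.1 = 114.5 N/mm
Average = (85.5 + 114.5) / 2 = 100.0 N/mm


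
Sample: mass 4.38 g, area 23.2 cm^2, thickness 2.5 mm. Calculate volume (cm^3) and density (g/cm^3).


Thickness in cm = 2.5 / 10 = 0.25 cm
Volume = 23.2 x 0.25 = 5.800 cm^3
Density = 4.38 / 5.800 = 0.755 g/cm^3


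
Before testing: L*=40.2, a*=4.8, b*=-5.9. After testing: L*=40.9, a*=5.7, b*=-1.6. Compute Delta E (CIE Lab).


Delta E = 4.45


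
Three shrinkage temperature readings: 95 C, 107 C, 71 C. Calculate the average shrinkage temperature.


Average = (95 + 107 + 71) / 3
Average = 273 / 3 = 91.0 C


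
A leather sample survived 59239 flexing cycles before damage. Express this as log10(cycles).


log10(59239) = 4.77


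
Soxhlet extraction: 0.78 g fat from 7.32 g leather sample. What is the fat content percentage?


Fat content = 0.78 / 7.32 x 100
Fat = 10.7%


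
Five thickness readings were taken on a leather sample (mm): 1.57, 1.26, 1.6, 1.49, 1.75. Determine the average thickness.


1.53 mm

Sum = 1.57 + 1.26 + 1.6 + 1.49 + 1.75 = 7.67
Average = 7.67 / 5 = 1.53 mm


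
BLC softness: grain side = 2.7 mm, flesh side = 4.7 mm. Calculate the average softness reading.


Average = (2.7 + 4.7) / 2
Average = 3.70 mm


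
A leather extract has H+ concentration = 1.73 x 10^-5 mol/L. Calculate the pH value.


pH = -log10[H+]
pH = -log10(1.73 x 10^-5) = 4.76


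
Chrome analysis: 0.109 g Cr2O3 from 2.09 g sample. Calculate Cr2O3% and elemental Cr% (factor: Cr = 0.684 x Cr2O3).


Cr2O3 = 5.22%
Cr = 3.57%

Cr2O3% = 0.109 / 2.09 x 100 = 5.22%
Cr% = 5.22 x 0.684 = 3.57%


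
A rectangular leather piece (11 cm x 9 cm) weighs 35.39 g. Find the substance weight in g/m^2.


3574.7 g/m^2


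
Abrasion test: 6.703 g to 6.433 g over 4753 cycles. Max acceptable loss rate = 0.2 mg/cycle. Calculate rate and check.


Rate = 0.057 mg/cycle
Passes: Yes

Loss = 6.703 - 6.433 = 0.270 g
Rate = 0.270 g / 4753 cycles x 1000 = 0.057 mg/cycle
Max = 0.2 mg/cycle
Passes: Yes


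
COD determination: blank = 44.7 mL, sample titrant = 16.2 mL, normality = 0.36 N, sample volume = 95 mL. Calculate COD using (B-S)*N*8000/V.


864.0 mg/L

COD = (44.7 - 16.2) x 0.36 x 8000 / 95
COD = 28.5 x 0.36 x 8000 / 95
COD = 864.0 mg/L


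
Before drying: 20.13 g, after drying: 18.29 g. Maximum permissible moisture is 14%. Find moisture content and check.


Moisture content = 9.1%
Acceptable: Yes


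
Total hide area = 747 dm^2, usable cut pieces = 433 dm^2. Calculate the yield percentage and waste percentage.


Yield = 58.0%
Waste = 42.0%

Yield = 433 / 747 x 100 = 58.0%
Waste = 747 - 433 = 314 dm^2
Waste% = 100 - 58.0 = 42.0%


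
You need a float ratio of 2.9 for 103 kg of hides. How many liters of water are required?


Water = hide weight x target ratio
Water = 103 x 2.9 = 298.7 L


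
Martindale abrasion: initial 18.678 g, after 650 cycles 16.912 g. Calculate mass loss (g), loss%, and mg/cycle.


Loss = 18.678 - 16.912 = 1.766 g
Loss% = 1.766 / 18.678 x 100 = 9.45%
Rate = 1.766 / 650 x 1000 = 2.717 mg/cycle


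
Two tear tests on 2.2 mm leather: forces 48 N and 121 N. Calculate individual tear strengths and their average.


Tear 1 = 21.8 N/mm
Tear 2 = 55.0 N/mm
Average = 38.4 N/mm

Tear 1 = 48 / 2.2 = 21.8 N/mm
Tear 2 = 121 / 2.2 = 55.0 N/mm
Average = (21.8 + 55.0) / 2 = 38.4 N/mm


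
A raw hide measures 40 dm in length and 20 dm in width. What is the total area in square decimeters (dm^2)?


Area = length x width
Area = 40 x 20 = 800 dm^2


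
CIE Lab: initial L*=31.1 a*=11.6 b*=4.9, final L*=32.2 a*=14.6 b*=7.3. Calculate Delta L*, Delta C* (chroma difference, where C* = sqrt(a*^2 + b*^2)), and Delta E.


Delta L* = 1.1
Delta C* = 3.73
Delta E = 4.00

Delta L* = 32.2 - 31.1 = 1.1
C1* = sqrt((11.6)^2 + (4.9)^2) = 12.592
C2* = sqrt((14.6)^2 + (7.3)^2) = 16.323
Delta C* = 16.323 - 12.592 = 3.73
Delta E = sqrt((1.1)^2 + (3.0)^2 + (2.4)^2) = 4.00


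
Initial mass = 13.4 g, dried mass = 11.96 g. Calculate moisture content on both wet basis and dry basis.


Wet basis = 10.7%
Dry basis = 12.0%

Moisture lost = 13.4 - 11.96 = 1.44 g
Wet basis MC = 1.44 / 13.4 x 100 = 10.7%
Dry basis MC = 1.44 / 11.96 x 100 = 12.0%


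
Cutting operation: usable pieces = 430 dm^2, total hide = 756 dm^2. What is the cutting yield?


Yield = usable / total x 100
Yield = 430 / 756 x 100 = 56.9%


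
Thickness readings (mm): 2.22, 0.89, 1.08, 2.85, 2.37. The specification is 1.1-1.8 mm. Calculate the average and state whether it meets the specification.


Sum = 9.41
Average = 9.41 / 5 = 1.88 mm
Specification range: 1.1 to 1.8 mm
Within spec: No


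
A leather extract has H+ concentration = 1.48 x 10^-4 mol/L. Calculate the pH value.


pH = 3.83

pH = -log10[H+]
pH = -log10(1.48 x 10^-4) = 3.83


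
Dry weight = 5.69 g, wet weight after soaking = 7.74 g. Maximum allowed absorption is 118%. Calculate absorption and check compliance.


WA = (7.74 - 5.69) / 5.69 x 100 = 36.0%
Maximum allowed: 118%
Compliant: Yes


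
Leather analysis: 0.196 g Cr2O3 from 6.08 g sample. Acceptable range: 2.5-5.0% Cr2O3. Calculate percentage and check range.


Cr2O3% = 0.196 / 6.08 x 100 = 3.22%
Acceptable range: 2.5 to 5.0%
Within range: Yes


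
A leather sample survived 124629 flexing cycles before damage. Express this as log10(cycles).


log10(124629) = 5.10


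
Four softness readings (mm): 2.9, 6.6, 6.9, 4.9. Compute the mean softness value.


Sum = 2.9 + 6.6 + 6.9 + 4.9
Mean = 21.3 / 4 = 5.33 mm


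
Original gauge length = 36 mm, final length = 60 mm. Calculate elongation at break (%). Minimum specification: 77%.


Extension = 60 - 36 = 24 mm
Elongation = 24 / 36 x 100 = 66.7%
Minimum required: 77%
Meets specification: No


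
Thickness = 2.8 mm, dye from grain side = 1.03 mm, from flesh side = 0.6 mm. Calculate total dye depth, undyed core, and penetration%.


Total dyed = 1.63 mm
Undyed core = 1.17 mm
Penetration = 58.2%


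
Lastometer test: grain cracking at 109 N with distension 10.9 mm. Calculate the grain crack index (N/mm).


Grain crack index = force / distension
Index = 109 / 10.9 = 10.0 N/mm


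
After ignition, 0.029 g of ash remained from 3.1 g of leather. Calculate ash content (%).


Ash% = 0.029 / 3.1 x 100
Ash% = 0.94%


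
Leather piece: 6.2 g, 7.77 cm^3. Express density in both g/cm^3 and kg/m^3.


0.798 g/cm^3
798 kg/m^3

Density = 6.2 / 7.77 = 0.798 g/cm^3
Convert: 0.798 x 1000 = 798 kg/m^3


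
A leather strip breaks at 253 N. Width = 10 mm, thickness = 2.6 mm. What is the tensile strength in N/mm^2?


9.73 N/mm^2


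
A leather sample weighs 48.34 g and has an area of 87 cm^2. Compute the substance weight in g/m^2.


5556.3 g/m^2


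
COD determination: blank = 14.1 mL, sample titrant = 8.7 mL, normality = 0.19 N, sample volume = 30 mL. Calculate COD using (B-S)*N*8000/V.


273.6 mg/L


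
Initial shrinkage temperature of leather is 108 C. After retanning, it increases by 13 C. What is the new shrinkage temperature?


121 C


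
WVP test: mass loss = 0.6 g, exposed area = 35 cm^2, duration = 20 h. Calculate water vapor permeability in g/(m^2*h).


8.57 g/(m^2*h)

WVP = mass_loss / (area x time) x 10000
WVP = 0.6 / (35 x 20) x 10000
WVP = 0.6 / 700 x 10000 = 8.57 g/(m^2*h)


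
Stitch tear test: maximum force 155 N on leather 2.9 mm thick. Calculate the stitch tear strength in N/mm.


Stitch tear strength = force / thickness
STS = 155 / 2.9 = 53.4 N/mm


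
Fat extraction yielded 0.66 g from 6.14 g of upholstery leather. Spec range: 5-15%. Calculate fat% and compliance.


Fat% = 0.66 / 6.14 x 100 = 10.7%
Spec range: 5-15%
Compliant: Yes


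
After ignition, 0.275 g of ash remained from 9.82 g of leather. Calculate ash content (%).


Ash% = 0.275 / 9.82 x 100
Ash% = 2.80%


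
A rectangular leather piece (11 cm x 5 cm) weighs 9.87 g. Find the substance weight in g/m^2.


Area = 11 x 5 = 55 cm^2
SW = 9.87 / 55 x 10000 = 1794.5 g/m^2


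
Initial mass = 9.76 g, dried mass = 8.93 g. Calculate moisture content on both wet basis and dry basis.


Moisture lost = 9.76 - 8.93 = 0.83 g
Wet basis MC = 0.83 / 9.76 x 100 = 8.5%
Dry basis MC = 0.83 / 8.93 x 100 = 9.3%


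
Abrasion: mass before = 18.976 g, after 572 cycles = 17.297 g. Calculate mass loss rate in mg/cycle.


Mass loss = 18.976 - 17.297 = 1.679 g
Rate = 1.679 / 572 x 1000 = 2.935 mg/cycle


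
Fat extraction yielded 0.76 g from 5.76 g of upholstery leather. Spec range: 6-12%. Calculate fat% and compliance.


Fat content = 13.2%
Compliant: No


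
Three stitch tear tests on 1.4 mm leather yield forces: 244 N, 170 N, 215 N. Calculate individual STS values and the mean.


STS1 = 174.3 N/mm
STS2 = 121.4 N/mm
STS3 = 153.6 N/mm
Mean = 149.8 N/mm


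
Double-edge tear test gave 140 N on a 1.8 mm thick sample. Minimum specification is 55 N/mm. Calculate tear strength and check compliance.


Tear strength = 77.8 N/mm
Compliant: Yes


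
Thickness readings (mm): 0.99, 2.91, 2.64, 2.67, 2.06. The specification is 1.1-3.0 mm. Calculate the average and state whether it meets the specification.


Average = 2.25 mm
Within specification: Yes


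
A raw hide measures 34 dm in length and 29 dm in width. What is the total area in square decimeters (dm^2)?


986 dm^2

Area = length x width
Area = 34 x 29 = 986 dm^2


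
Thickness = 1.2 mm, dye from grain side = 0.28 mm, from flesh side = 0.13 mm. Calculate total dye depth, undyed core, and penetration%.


Total dyed = 0.41 mm
Undyed core = 0.79 mm
Penetration = 34.2%

Total dyed = 0.28 + 0.13 = 0.41 mm
Undyed core = 1.2 - 0.41 = 0.79 mm
Penetration = 0.41 / 1.2 x 100 = 34.2%


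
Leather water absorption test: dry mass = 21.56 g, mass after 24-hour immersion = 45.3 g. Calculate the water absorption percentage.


110.1%

Water absorbed = 45.3 - 21.56 = 23.74 g
WA% = 23.74 / 21.56 x 100 = 110.1%


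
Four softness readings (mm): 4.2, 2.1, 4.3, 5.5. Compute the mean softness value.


Sum = 4.2 + 2.1 + 4.3 + 5.5
Mean = 16.1 / 4 = 4.03 mm


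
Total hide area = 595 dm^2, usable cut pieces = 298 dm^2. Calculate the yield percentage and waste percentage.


Yield = 50.1%
Waste = 49.9%


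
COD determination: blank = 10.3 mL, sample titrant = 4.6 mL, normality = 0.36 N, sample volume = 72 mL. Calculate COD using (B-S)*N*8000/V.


228.0 mg/L

COD = (10.3 - 4.6) x 0.36 x 8000 / 72
COD = 5.7 x 0.36 x 8000 / 72
COD = 228.0 mg/L


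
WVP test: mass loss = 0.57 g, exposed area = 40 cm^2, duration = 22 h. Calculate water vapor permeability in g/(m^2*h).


6.48 g/(m^2*h)

WVP = mass_loss / (area x time) x 10000
WVP = 0.57 / (40 x 22) x 10000
WVP = 0.57 / 880 x 10000 = 6.48 g/(m^2*h)


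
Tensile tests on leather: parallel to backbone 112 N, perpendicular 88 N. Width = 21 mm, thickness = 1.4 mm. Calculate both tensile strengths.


Parallel = 3.81 N/mm^2
Perpendicular = 2.99 N/mm^2


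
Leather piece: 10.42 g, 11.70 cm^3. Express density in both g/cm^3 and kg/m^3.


0.891 g/cm^3
891 kg/m^3


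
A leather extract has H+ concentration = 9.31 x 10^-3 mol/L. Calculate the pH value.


pH = -log10[H+]
pH = -log10(9.31 x 10^-3) = 2.03


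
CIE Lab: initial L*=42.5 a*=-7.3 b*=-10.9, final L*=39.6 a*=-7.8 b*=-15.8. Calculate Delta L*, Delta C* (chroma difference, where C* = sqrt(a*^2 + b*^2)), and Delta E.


Delta L* = -2.9
Delta C* = 4.50
Delta E = 5.72


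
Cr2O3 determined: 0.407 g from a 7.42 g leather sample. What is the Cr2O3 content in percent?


Cr2O3% = 0.407 / 7.42 x 100
Cr2O3% = 5.49%


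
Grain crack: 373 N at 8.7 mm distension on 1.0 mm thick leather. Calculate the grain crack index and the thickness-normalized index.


Crack index = 42.9 N/mm
Normalized index = 42.9 N/mm per mm

Crack index = 373 / 8.7 = 42.9 N/mm
Normalized = 42.9 / 1.0 = 42.9 N/mm per mm


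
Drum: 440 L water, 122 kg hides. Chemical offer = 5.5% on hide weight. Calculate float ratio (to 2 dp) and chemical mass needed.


Float ratio = 3.61
Chemical needed = 6.71 kg

Float ratio = 440 / 122 = 3.61
Chemical = 122 x 5.5 / 100 = 6.71 kg


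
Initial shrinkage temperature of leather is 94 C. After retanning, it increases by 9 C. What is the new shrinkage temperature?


103 C


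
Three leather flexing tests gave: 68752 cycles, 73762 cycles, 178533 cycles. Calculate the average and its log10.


Average = (68752 + 73762 + 178533) / 3 = 107016 cycles
log10(107016) = 5.03


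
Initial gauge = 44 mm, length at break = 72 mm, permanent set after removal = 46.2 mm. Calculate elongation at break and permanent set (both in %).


Elongation at break = (72 - 44) / 44 x 100 = 63.6%
Permanent set = (46.2 - 44) / 44 x 100 = 5.0%


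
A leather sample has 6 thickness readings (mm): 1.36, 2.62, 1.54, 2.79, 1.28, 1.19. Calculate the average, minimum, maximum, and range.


Sum = 10.78
Average = 10.78 / 6 = 1.80 mm
Minimum = 1.19 mm
Maximum = 2.79 mm
Range = 2.79 - 1.19 = 1.60 mm


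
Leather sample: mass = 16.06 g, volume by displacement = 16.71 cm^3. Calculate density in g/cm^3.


Density = mass / volume
Density = 16.06 / 16.71 = 0.961 g/cm^3


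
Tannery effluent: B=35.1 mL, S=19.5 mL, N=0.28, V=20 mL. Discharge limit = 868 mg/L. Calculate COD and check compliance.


COD = 1747.2 mg/L
Compliant: No


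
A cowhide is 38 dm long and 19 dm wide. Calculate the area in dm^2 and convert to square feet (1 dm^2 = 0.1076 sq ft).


722 dm^2
77.69 sq ft

Area = 38 x 19 = 722 dm^2
Conversion: 722 x 0.1076 = 77.69 sq ft


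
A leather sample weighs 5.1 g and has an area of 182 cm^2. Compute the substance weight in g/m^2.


Substance weight = mass / area x 10000
SW = 5.1 / 182 x 10000
SW = 280.2 g/m^2


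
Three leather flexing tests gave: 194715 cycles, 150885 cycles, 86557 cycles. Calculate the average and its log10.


Average = (194715 + 150885 + 86557) / 3 = 144052 cycles
log10(144052) = 5.16


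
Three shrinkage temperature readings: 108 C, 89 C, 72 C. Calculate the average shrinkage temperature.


Average = (108 + 89 + 72) / 3
Average = 269 / 3 = 89.7 C


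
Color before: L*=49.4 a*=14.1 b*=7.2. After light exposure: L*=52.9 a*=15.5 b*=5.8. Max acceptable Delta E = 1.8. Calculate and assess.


dL = 3.5, da = 1.4, db = -1.4
dE = sqrt((3.5)^2 + (1.4)^2 + (-1.4)^2) = 4.02
Max = 1.8
Passes: No


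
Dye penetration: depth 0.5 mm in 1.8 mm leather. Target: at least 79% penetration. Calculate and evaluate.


Penetration = 0.5 / 1.8 x 100 = 27.8%
Target: 79%
Meets target: No


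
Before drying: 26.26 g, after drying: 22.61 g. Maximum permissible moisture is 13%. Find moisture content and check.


MC = (26.26 - 22.61) / 26.26 x 100 = 13.9%
Maximum: 13%
Acceptable: No


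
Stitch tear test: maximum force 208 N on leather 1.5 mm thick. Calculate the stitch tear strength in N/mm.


138.7 N/mm


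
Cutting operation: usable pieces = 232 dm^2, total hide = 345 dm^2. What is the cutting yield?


Yield = usable / total x 100
Yield = 232 / 345 x 100 = 67.2%


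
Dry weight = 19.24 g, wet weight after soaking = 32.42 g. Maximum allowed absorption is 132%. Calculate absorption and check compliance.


Absorption = 68.5%
Compliant: Yes


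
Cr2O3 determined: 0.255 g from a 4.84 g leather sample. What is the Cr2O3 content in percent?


5.27%

Cr2O3% = 0.255 / 4.84 x 100
Cr2O3% = 5.27%


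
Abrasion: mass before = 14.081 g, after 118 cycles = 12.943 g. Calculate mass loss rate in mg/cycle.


9.644 mg/cycle

Mass loss = 14.081 - 12.943 = 1.138 g
Rate = 1.138 / 118 x 1000 = 9.644 mg/cycle


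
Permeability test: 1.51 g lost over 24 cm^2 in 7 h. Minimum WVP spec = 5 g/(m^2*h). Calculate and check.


WVP = 89.88 g/(m^2*h)
Meets specification: Yes


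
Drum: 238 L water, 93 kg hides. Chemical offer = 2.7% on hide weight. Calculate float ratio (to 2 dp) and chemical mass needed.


Float ratio = 2.56
Chemical needed = 2.511 kg

Float ratio = 238 / 93 = 2.56
Chemical = 93 x 2.7 / 100 = 2.511 kg


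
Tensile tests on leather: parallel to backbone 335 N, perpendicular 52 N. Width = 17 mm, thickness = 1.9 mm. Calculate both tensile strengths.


Area = 17 x 1.9 = 32.3 mm^2
TS (parallel) = 335 / 32.3 = 10.37 N/mm^2
TS (perpendicular) = 52 / 32.3 = 1.61 N/mm^2


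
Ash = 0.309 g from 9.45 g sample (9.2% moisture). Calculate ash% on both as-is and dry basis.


As-is ash = 3.27%
Dry-basis ash = 3.60%


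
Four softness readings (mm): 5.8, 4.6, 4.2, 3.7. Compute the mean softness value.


Sum = 5.8 + 4.6 + 4.2 + 3.7
Mean = 18.3 / 4 = 4.58 mm


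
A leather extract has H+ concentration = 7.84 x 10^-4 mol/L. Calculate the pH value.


pH = 3.11

pH = -log10[H+]
pH = -log10(7.84 x 10^-4) = 3.11


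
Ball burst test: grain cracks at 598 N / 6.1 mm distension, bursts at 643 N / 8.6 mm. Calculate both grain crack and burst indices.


Crack index = 598 / 6.1 = 98.0 N/mm
Burst index = 643 / 8.6 = 74.8 N/mm


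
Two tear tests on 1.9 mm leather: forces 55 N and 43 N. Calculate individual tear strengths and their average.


Tear 1 = 55 / 1.9 = 28.9 N/mm
Tear 2 = 43 / 1.9 = 22.6 N/mm
Average = (28.9 + 22.6) / 2 = 25.8 N/mm


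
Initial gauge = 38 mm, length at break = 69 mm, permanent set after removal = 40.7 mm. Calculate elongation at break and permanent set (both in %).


Elongation at break = (69 - 38) / 38 x 100 = 81.6%
Permanent set = (40.7 - 38) / 38 x 100 = 7.1%


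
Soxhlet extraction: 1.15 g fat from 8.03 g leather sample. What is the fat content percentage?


14.3%

Fat content = 1.15 / 8.03 x 100
Fat = 14.3%


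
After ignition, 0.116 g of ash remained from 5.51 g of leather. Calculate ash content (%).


Ash% = 0.116 / 5.51 x 100
Ash% = 2.11%


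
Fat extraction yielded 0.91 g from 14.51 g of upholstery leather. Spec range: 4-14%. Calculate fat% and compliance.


Fat% = 0.91 / 14.51 x 100 = 6.3%
Spec range: 4-14%
Compliant: Yes


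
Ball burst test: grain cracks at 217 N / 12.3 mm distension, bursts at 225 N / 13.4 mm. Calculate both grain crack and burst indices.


Crack index = 217 / 12.3 = 17.6 N/mm
Burst index = 225 / 13.4 = 16.8 N/mm


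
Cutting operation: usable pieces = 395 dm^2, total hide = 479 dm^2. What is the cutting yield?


Yield = usable / total x 100
Yield = 395 / 479 x 100 = 82.5%


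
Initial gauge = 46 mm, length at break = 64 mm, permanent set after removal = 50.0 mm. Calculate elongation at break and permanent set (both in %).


Elongation at break = 39.1%
Permanent set = 8.7%


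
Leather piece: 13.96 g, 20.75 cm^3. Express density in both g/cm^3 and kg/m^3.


0.673 g/cm^3
673 kg/m^3

Density = 13.96 / 20.75 = 0.673 g/cm^3
Convert: 0.673 x 1000 = 673 kg/m^3


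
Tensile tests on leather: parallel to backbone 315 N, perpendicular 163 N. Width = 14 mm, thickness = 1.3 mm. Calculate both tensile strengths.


Area = 14 x 1.3 = 18.2 mm^2
TS (parallel) = 315 / 18.2 = 17.31 N/mm^2
TS (perpendicular) = 163 / 18.2 = 8.96 N/mm^2


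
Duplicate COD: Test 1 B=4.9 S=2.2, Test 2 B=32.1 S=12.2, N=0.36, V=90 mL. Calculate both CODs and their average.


COD1 = (4.9 - 2.2) x 0.36 x 8000 / 90 = 86.4 mg/L
COD2 = (32.1 - 12.2) x 0.36 x 8000 / 90 = 636.8 mg/L
Average = (86.4 + 636.8) / 2 = 361.6 mg/L


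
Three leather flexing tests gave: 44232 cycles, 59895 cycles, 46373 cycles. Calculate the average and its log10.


Average = (44232 + 59895 + 46373) / 3 = 50167 cycles
log10(50167) = 4.70


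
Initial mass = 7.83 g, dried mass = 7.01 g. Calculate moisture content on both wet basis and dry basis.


Wet basis = 10.5%
Dry basis = 11.7%


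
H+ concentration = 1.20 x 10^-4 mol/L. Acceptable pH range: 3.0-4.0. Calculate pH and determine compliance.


pH = -log10(1.20 x 10^-4) = 3.92
Range: 3.0 to 4.0
Compliant: Yes


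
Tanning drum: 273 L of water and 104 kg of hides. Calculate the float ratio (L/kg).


2.6

Float ratio = water / hide weight
Ratio = 273 / 104 = 2.6


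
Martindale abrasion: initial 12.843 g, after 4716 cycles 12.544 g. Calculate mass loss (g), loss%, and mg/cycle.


Loss = 12.843 - 12.544 = 0.299 g
Loss% = 0.299 / 12.843 x 100 = 2.33%
Rate = 0.299 / 4716 x 1000 = 0.063 mg/cycle


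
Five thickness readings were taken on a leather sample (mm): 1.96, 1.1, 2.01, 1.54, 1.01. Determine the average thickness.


Sum = 1.96 + 1.1 + 2.01 + 1.54 + 1.01 = 7.62
Average = 7.62 / 5 = 1.52 mm


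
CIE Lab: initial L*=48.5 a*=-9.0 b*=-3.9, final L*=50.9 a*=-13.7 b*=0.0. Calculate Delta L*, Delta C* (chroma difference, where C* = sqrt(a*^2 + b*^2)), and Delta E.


Delta L* = 2.4
Delta C* = 3.89
Delta E = 6.56

Delta L* = 50.9 - 48.5 = 2.4
C1* = sqrt((-9.0)^2 + (-3.9)^2) = 9.809
C2* = sqrt((-13.7)^2 + (0.0)^2) = 13.700
Delta C* = 13.700 - 9.809 = 3.89
Delta E = sqrt((2.4)^2 + (-4.7)^2 + (3.9)^2) = 6.56


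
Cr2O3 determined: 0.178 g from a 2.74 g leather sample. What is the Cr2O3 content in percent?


Cr2O3% = 0.178 / 2.74 x 100
Cr2O3% = 6.50%


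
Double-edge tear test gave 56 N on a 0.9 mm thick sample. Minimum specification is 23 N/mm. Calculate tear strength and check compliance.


Tear strength = 56 / 0.9 = 62.2 N/mm
Required minimum = 23 N/mm
Compliant: Yes


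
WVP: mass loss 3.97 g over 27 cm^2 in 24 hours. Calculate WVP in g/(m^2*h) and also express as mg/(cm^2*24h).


WVP = 3.97 / (27 x 24) x 10000 = 61.27 g/(m^2*h)
Mass loss in mg = 3.97 x 1000 = 3970 mg
Per cm^2 per 24h in mg: 3970 x 24 / (27 x 24) = 95280 / 648 = 147.04 mg/(cm^2*24h)


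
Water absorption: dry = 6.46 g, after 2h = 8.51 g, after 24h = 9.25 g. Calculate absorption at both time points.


2h absorption = 31.7%
24h absorption = 43.2%

WA (2h) = (8.51 - 6.46) / 6.46 x 100 = 31.7%
WA (24h) = (9.25 - 6.46) / 6.46 x 100 = 43.2%


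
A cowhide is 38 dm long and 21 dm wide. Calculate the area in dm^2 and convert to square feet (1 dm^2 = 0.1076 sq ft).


Area = 38 x 21 = 798 dm^2
Conversion: 798 x 0.1076 = 85.86 sq ft


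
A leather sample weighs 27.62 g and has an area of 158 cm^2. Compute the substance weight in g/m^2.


1748.1 g/m^2

Substance weight = mass / area x 10000
SW = 27.62 / 158 x 10000
SW = 1748.1 g/m^2


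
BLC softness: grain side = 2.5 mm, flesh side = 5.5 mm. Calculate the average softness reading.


Average = (2.5 + 5.5) / 2
Average = 4.00 mm


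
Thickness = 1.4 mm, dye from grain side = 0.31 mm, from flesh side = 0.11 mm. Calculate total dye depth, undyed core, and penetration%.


Total dyed = 0.31 + 0.11 = 0.42 mm
Undyed core = 1.4 - 0.42 = 0.98 mm
Penetration = 0.42 / 1.4 x 100 = 30.0%


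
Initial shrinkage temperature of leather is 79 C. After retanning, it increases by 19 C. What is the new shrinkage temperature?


98 C

New Ts = 79 + 19 = 98 C


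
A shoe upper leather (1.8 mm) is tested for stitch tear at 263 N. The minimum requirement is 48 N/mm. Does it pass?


STS = 263 / 1.8 = 146.1 N/mm
Minimum required: 48 N/mm
Passes: Yes


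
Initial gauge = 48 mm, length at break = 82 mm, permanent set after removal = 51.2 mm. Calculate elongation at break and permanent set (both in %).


Elongation at break = (82 - 48) / 48 x 100 = 70.8%
Permanent set = (51.2 - 48) / 48 x 100 = 6.7%


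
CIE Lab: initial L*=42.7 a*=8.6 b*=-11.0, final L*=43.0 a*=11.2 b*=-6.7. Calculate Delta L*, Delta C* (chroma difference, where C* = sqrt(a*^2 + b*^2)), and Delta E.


Delta L* = 43.0 - 42.7 = 0.3
C1* = sqrt((8.6)^2 + (-11.0)^2) = 13.963
C2* = sqrt((11.2)^2 + (-6.7)^2) = 13.051
Delta C* = 13.051 - 13.963 = -0.91
Delta E = sqrt((0.3)^2 + (2.6)^2 + (4.3)^2) = 5.03


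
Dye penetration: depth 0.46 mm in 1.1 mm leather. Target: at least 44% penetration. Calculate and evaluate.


Penetration = 0.46 / 1.1 x 100 = 41.8%
Target: 44%
Meets target: No


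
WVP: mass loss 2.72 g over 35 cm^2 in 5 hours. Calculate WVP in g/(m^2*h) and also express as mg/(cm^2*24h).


WVP = 155.43 g/(m^2*h)
Daily rate = 373.03 mg/(cm^2*24h)


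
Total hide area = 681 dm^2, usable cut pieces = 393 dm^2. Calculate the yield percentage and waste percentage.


Yield = 393 / 681 x 100 = 57.7%
Waste = 681 - 393 = 288 dm^2
Waste% = 100 - 57.7 = 42.3%


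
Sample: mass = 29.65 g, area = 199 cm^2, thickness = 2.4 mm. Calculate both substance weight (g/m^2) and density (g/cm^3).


Substance weight = 1489.9 g/m^2
Density = 0.621 g/cm^3

SW = 29.65 / 199 x 10000 = 1489.9 g/m^2
Volume = 199 x 2.4 / 10 = 47.76 cm^3
Density = 29.65 / 47.76 = 0.621 g/cm^3


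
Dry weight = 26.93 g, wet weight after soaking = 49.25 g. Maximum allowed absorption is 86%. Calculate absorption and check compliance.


Absorption = 82.9%
Compliant: Yes

WA = (49.25 - 26.93) / 26.93 x 100 = 82.9%
Maximum allowed: 86%
Compliant: Yes


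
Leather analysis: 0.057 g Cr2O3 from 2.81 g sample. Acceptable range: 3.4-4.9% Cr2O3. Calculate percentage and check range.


Cr2O3 = 2.03%
Within range: No

Cr2O3% = 0.057 / 2.81 x 100 = 2.03%
Acceptable range: 3.4 to 4.9%
Within range: No


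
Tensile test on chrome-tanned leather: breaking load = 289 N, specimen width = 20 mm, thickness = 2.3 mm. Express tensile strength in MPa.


Cross-section = 20 x 2.3 = 46.0 mm^2
TS = 289 / 46.0 = 6.28 MPa
(1 N/mm^2 = 1 MPa)


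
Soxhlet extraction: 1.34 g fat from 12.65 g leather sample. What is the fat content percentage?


10.6%


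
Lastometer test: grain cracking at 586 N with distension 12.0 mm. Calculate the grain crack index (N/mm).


48.8 N/mm


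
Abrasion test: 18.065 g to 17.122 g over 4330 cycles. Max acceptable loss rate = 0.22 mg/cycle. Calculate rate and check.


Loss = 18.065 - 17.122 = 0.943 g
Rate = 0.943 g / 4330 cycles x 1000 = 0.218 mg/cycle
Max = 0.22 mg/cycle
Passes: Yes


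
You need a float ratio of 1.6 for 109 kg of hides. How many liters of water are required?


Water = hide weight x target ratio
Water = 109 x 1.6 = 174.4 L


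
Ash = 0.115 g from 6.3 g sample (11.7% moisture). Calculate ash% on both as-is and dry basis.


As-is ash = 1.83%
Dry-basis ash = 2.07%

As-is ash% = 0.115 / 6.3 x 100 = 1.83%
Dry mass = 6.3 x (100 - 11.7) / 100 = 5.5629 g
Dry-basis ash% = 0.115 / 5.5629 x 100 = 2.07%


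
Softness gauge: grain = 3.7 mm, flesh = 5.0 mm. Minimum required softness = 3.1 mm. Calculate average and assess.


Average = (3.7 + 5.0) / 2 = 4.35 mm
Minimum = 3.1 mm
Meets requirement: Yes


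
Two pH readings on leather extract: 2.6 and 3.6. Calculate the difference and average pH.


Difference = |2.6 - 3.6| = 1.0
Average = (2.6 + 3.6) / 2 = 3.10


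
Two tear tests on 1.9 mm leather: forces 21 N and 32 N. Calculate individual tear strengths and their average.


Tear 1 = 21 / 1.9 = 11.1 N/mm
Tear 2 = 32 / 1.9 = 16.8 N/mm
Average = (11.1 + 16.8) / 2 = 14.0 N/mm


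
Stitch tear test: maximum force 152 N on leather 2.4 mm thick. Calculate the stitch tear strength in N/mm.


Stitch tear strength = force / thickness
STS = 152 / 2.4 = 63.3 N/mm


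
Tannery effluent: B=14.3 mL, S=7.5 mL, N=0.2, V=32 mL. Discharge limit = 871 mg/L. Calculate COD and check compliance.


COD = 340.0 mg/L
Compliant: Yes

COD = (14.3 - 7.5) x 0.2 x 8000 / 32 = 340.0 mg/L
Limit: 871 mg/L
Compliant: Yes


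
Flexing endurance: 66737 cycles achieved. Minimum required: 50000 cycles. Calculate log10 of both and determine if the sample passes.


Achieved: log10 = 4.82
Required: log10 = 4.70
Passes: Yes

log10(66737) = 4.82
log10(50000) = 4.70
Passes: Yes


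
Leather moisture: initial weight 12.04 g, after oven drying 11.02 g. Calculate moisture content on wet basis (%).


Moisture = 12.04 - 11.02 = 1.02 g
MC = 1.02 / 12.04 x 100 = 8.5%


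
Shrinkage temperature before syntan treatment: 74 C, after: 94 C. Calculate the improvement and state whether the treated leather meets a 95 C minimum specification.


Improvement = 94 - 74 = 20 C
Spec check: 94 C >= 95 C? No


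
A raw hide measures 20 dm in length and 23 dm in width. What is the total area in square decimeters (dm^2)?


460 dm^2

Area = length x width
Area = 20 x 23 = 460 dm^2


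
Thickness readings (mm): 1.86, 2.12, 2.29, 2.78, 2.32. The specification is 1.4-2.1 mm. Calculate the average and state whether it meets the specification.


Average = 2.27 mm
Within specification: No


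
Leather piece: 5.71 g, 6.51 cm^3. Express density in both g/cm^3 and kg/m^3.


0.877 g/cm^3
877 kg/m^3

Density = 5.71 / 6.51 = 0.877 g/cm^3
Convert: 0.877 x 1000 = 877 kg/m^3


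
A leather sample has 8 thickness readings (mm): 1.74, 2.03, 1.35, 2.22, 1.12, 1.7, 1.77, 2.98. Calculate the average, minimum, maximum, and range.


Sum = 14.91
Average = 14.91 / 8 = 1.86 mm
Minimum = 1.12 mm
Maximum = 2.98 mm
Range = 2.98 - 1.12 = 1.86 mm


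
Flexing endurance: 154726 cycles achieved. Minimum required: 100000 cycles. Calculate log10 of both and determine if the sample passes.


Achieved: log10 = 5.19
Required: log10 = 5.00
Passes: Yes


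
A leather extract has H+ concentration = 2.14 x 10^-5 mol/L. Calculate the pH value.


pH = -log10[H+]
pH = -log10(2.14 x 10^-5) = 4.67


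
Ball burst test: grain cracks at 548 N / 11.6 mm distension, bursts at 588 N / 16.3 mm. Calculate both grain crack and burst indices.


Crack index = 548 / 11.6 = 47.2 N/mm
Burst index = 588 / 16.3 = 36.1 N/mm


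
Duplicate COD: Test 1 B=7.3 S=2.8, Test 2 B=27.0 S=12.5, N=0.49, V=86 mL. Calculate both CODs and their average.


COD1 = 205.1 mg/L
COD2 = 660.9 mg/L
Average = 433.0 mg/L

COD1 = (7.3 - 2.8) x 0.49 x 8000 / 86 = 205.1 mg/L
COD2 = (27.0 - 12.5) x 0.49 x 8000 / 86 = 660.9 mg/L
Average = (205.1 + 660.9) / 2 = 433.0 mg/L


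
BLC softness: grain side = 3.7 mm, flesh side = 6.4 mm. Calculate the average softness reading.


Average = (3.7 + 6.4) / 2
Average = 5.05 mm


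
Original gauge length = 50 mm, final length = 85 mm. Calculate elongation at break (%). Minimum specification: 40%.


Extension = 85 - 50 = 35 mm
Elongation = 35 / 50 x 100 = 70.0%
Minimum required: 40%
Meets specification: Yes


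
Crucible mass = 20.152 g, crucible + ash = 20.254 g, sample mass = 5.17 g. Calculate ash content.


Ash mass = 0.102 g
Ash content = 1.97%

Ash mass = 20.254 - 20.152 = 0.102 g
Ash% = 0.102 / 5.17 x 100 = 1.97%


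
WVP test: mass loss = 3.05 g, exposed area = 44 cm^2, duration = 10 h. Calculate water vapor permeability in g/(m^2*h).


69.32 g/(m^2*h)


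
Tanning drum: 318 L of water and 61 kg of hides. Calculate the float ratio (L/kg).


Float ratio = water / hide weight
Ratio = 318 / 61 = 5.2


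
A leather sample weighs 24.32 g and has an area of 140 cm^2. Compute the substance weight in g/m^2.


Substance weight = mass / area x 10000
SW = 24.32 / 140 x 10000
SW = 1737.1 g/m^2


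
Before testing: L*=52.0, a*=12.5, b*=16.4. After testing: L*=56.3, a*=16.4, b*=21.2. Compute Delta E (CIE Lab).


dL = 56.3 - 52.0 = 4.3
da = 16.4 - 12.5 = 3.9
db = 21.2 - 16.4 = 4.8
dE = sqrt((4.3)^2 + (3.9)^2 + (4.8)^2) = 7.53


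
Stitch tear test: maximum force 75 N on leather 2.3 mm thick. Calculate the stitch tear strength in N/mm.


32.6 N/mm

Stitch tear strength = force / thickness
STS = 75 / 2.3 = 32.6 N/mm


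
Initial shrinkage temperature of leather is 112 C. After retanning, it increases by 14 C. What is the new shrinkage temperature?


New Ts = 112 + 14 = 126 C


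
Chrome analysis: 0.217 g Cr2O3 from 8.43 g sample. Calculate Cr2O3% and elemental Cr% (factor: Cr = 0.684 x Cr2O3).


Cr2O3 = 2.57%
Cr = 1.76%


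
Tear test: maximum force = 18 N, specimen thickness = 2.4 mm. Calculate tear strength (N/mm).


7.5 N/mm

Tear strength = force / thickness
Tear = 18 / 2.4 = 7.5 N/mm


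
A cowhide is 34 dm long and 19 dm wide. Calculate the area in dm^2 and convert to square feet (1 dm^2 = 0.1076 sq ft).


646 dm^2
69.51 sq ft

Area = 34 x 19 = 646 dm^2
Conversion: 646 x 0.1076 = 69.51 sq ft


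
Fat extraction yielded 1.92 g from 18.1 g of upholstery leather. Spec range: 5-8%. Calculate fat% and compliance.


Fat% = 1.92 / 18.1 x 100 = 10.6%
Spec range: 5-8%
Compliant: No


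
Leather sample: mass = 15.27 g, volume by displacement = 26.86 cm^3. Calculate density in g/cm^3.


Density = mass / volume
Density = 15.27 / 26.86 = 0.569 g/cm^3


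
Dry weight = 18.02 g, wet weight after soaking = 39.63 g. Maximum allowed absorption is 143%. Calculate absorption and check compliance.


WA = (39.63 - 18.02) / 18.02 x 100 = 119.9%
Maximum allowed: 143%
Compliant: Yes


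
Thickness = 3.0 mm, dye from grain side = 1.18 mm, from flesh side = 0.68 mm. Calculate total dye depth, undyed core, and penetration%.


Total dyed = 1.86 mm
Undyed core = 1.14 mm
Penetration = 62.0%


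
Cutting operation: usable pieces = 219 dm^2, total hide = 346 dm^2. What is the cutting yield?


63.3%

Yield = usable / total x 100
Yield = 219 / 346 x 100 = 63.3%


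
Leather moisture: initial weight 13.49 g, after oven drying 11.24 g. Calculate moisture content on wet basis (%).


Moisture = 13.49 - 11.24 = 2.25 g
MC = 2.25 / 13.49 x 100 = 16.7%


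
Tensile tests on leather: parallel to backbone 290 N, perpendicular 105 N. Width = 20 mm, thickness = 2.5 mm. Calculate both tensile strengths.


Area = 20 x 2.5 = 50.0 mm^2
TS (parallel) = 290 / 50.0 = 5.80 N/mm^2
TS (perpendicular) = 105 / 50.0 = 2.10 N/mm^2


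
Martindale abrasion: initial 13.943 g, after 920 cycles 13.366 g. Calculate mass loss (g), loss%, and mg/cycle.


Loss = 13.943 - 13.366 = 0.577 g
Loss% = 0.577 / 13.943 x 100 = 4.14%
Rate = 0.577 / 920 x 1000 = 0.627 mg/cycle


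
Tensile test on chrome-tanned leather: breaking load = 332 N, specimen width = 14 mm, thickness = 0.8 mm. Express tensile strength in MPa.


29.64 MPa

Cross-section = 14 x 0.8 = 11.2 mm^2
TS = 332 / 11.2 = 29.64 MPa
(1 N/mm^2 = 1 MPa)


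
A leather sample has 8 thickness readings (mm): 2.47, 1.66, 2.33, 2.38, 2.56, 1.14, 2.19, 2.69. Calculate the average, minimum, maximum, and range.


Average = 2.18 mm
Min = 1.14 mm
Max = 2.69 mm
Range = 1.55 mm

Sum = 17.42
Average = 17.42 / 8 = 2.18 mm
Minimum = 1.14 mm
Maximum = 2.69 mm
Range = 2.69 - 1.14 = 1.55 mm


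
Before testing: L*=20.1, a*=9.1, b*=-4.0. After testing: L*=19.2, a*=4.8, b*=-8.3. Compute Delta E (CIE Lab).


Delta E = 6.15

dL = 19.2 - 20.1 = -0.9
da = 4.8 - 9.1 = -4.3
db = -8.3 - (-4.0) = -4.3
dE = sqrt((-0.9)^2 + (-4.3)^2 + (-4.3)^2) = 6.15


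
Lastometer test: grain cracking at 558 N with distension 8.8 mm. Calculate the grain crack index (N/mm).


Grain crack index = force / distension
Index = 558 / 8.8 = 63.4 N/mm


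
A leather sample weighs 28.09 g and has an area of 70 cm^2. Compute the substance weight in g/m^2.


Substance weight = mass / area x 10000
SW = 28.09 / 70 x 10000
SW = 4012.9 g/m^2


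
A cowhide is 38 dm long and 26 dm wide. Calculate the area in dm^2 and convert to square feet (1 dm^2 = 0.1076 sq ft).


988 dm^2
106.31 sq ft

Area = 38 x 26 = 988 dm^2
Conversion: 988 x 0.1076 = 106.31 sq ft


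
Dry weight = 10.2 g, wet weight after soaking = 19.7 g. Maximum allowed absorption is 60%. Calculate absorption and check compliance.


WA = (19.7 - 10.2) / 10.2 x 100 = 93.1%
Maximum allowed: 60%
Compliant: No


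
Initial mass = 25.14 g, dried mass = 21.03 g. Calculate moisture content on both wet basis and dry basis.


Wet basis = 16.3%
Dry basis = 19.5%


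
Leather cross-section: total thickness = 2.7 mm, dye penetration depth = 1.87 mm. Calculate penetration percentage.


69.3%


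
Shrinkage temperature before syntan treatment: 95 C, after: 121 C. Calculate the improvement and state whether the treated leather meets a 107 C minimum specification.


Improvement = 26 C
Meets 107 C spec: Yes

Improvement = 121 - 95 = 26 C
Spec check: 121 C >= 107 C? Yes


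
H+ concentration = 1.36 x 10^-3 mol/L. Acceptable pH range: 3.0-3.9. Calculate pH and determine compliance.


pH = 2.87
Compliant: No

pH = -log10(1.36 x 10^-3) = 2.87
Range: 3.0 to 3.9
Compliant: No


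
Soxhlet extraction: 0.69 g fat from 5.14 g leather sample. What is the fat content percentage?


Fat content = 0.69 / 5.14 x 100
Fat = 13.4%


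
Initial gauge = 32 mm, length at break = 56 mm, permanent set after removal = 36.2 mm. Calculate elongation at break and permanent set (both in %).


Elongation at break = 75.0%
Permanent set = 13.1%


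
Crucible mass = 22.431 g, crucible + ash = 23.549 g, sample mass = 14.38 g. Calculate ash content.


Ash mass = 1.118 g
Ash content = 7.77%

Ash mass = 23.549 - 22.431 = 1.118 g
Ash% = 1.118 / 14.38 x 100 = 7.77%


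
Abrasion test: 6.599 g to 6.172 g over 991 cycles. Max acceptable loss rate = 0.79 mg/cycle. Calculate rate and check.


Loss = 6.599 - 6.172 = 0.427 g
Rate = 0.427 g / 991 cycles x 1000 = 0.431 mg/cycle
Max = 0.79 mg/cycle
Passes: Yes


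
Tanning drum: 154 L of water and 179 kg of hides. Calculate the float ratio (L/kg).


Float ratio = water / hide weight
Ratio = 154 / 179 = 0.9
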